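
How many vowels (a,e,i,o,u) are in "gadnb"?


Input: gadnb
Checking each character:
  'g' at position 0: consonant
  'a' at position 1: vowel (running total: 1)
  'd' at position 2: consonant
  'n' at position 3: consonant
  'b' at position 4: consonant
Total vowels: 1

1


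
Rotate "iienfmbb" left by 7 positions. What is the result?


Input: "iienfmbb", rotate left by 7
First 7 characters: "iienfmb"
Remaining characters: "b"
Concatenate remaining + first: "b" + "iienfmb" = "biienfmb"

biienfmb


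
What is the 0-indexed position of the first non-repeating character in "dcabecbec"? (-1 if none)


Input: dcabecbec
Character frequencies:
  'a': 1
  'b': 2
  'c': 3
  'd': 1
  'e': 2
Scanning left to right for freq == 1:
  Position 0 ('d'): unique! => answer = 0

0


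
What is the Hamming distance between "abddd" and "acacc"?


Comparing "abddd" and "acacc" position by position:
  Position 0: 'a' vs 'a' => same
  Position 1: 'b' vs 'c' => differ
  Position 2: 'd' vs 'a' => differ
  Position 3: 'd' vs 'c' => differ
  Position 4: 'd' vs 'c' => differ
Total differences (Hamming distance): 4

4


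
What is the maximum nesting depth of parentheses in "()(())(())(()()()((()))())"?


Input: "()(())(())(()()()((()))())"
Tracking depth:
  Position 0 '(': depth becomes 1
  Position 1 ')': depth becomes 0
  Position 2 '(': depth becomes 1
  Position 3 '(': depth becomes 2
  Position 4 ')': depth becomes 1
  Position 5 ')': depth becomes 0
  Position 6 '(': depth becomes 1
  Position 7 '(': depth becomes 2
  Position 8 ')': depth becomes 1
  Position 9 ')': depth becomes 0
  Position 10 '(': depth becomes 1
  Position 11 '(': depth becomes 2
  Position 12 ')': depth becomes 1
  Position 13 '(': depth becomes 2
  Position 14 ')': depth becomes 1
  Position 15 '(': depth becomes 2
  Position 16 ')': depth becomes 1
  Position 17 '(': depth becomes 2
  Position 18 '(': depth becomes 3
  Position 19 '(': depth becomes 4
  Position 20 ')': depth becomes 3
  Position 21 ')': depth becomes 2
  Position 22 ')': depth becomes 1
  Position 23 '(': depth becomes 2
  Position 24 ')': depth becomes 1
  Position 25 ')': depth becomes 0
Maximum depth reached: 4

4


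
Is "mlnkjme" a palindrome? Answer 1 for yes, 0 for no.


Input: mlnkjme
Reversed: emjknlm
  Compare pos 0 ('m') with pos 6 ('e'): MISMATCH
  Compare pos 1 ('l') with pos 5 ('m'): MISMATCH
  Compare pos 2 ('n') with pos 4 ('j'): MISMATCH
Result: not a palindrome

0


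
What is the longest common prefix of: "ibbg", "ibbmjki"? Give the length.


Words: ibbg, ibbmjki
  Position 0: all 'i' => match
  Position 1: all 'b' => match
  Position 2: all 'b' => match
  Position 3: ('g', 'm') => mismatch, stop
LCP = "ibb" (length 3)

3


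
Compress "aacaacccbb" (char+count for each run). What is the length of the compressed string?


Input: aacaacccbb
Runs:
  'a' x 2 => "a2"
  'c' x 1 => "c1"
  'a' x 2 => "a2"
  'c' x 3 => "c3"
  'b' x 2 => "b2"
Compressed: "a2c1a2c3b2"
Compressed length: 10

10


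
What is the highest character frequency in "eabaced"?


Input: eabaced
Character counts:
  'a': 2
  'b': 1
  'c': 1
  'd': 1
  'e': 2
Maximum frequency: 2

2


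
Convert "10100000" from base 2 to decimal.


Input: "10100000" in base 2
Positional expansion:
  Digit '1' (value 1) x 2^7 = 128
  Digit '0' (value 0) x 2^6 = 0
  Digit '1' (value 1) x 2^5 = 32
  Digit '0' (value 0) x 2^4 = 0
  Digit '0' (value 0) x 2^3 = 0
  Digit '0' (value 0) x 2^2 = 0
  Digit '0' (value 0) x 2^1 = 0
  Digit '0' (value 0) x 2^0 = 0
Sum = 160

160


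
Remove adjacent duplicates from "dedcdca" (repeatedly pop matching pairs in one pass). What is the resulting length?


Input: dedcdca
Stack-based adjacent duplicate removal:
  Read 'd': push. Stack: d
  Read 'e': push. Stack: de
  Read 'd': push. Stack: ded
  Read 'c': push. Stack: dedc
  Read 'd': push. Stack: dedcd
  Read 'c': push. Stack: dedcdc
  Read 'a': push. Stack: dedcdca
Final stack: "dedcdca" (length 7)

7


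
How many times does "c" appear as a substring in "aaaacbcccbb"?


Searching for "c" in "aaaacbcccbb"
Scanning each position:
  Position 0: "a" => no
  Position 1: "a" => no
  Position 2: "a" => no
  Position 3: "a" => no
  Position 4: "c" => MATCH
  Position 5: "b" => no
  Position 6: "c" => MATCH
  Position 7: "c" => MATCH
  Position 8: "c" => MATCH
  Position 9: "b" => no
  Position 10: "b" => no
Total occurrences: 4

4


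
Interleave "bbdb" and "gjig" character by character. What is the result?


Interleaving "bbdb" and "gjig":
  Position 0: 'b' from first, 'g' from second => "bg"
  Position 1: 'b' from first, 'j' from second => "bj"
  Position 2: 'd' from first, 'i' from second => "di"
  Position 3: 'b' from first, 'g' from second => "bg"
Result: bgbjdibg

bgbjdibg


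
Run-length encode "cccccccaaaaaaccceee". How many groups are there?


Input: cccccccaaaaaaccceee
Scanning for consecutive runs:
  Group 1: 'c' x 7 (positions 0-6)
  Group 2: 'a' x 6 (positions 7-12)
  Group 3: 'c' x 3 (positions 13-15)
  Group 4: 'e' x 3 (positions 16-18)
Total groups: 4

4


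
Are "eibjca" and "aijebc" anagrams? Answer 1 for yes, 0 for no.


Strings: "eibjca", "aijebc"
Sorted first:  abceij
Sorted second: abceij
Sorted forms match => anagrams

1


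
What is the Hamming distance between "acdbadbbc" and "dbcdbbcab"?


Comparing "acdbadbbc" and "dbcdbbcab" position by position:
  Position 0: 'a' vs 'd' => differ
  Position 1: 'c' vs 'b' => differ
  Position 2: 'd' vs 'c' => differ
  Position 3: 'b' vs 'd' => differ
  Position 4: 'a' vs 'b' => differ
  Position 5: 'd' vs 'b' => differ
  Position 6: 'b' vs 'c' => differ
  Position 7: 'b' vs 'a' => differ
  Position 8: 'c' vs 'b' => differ
Total differences (Hamming distance): 9

9


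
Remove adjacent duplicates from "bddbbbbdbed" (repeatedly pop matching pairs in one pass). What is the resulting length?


Input: bddbbbbdbed
Stack-based adjacent duplicate removal:
  Read 'b': push. Stack: b
  Read 'd': push. Stack: bd
  Read 'd': matches stack top 'd' => pop. Stack: b
  Read 'b': matches stack top 'b' => pop. Stack: (empty)
  Read 'b': push. Stack: b
  Read 'b': matches stack top 'b' => pop. Stack: (empty)
  Read 'b': push. Stack: b
  Read 'd': push. Stack: bd
  Read 'b': push. Stack: bdb
  Read 'e': push. Stack: bdbe
  Read 'd': push. Stack: bdbed
Final stack: "bdbed" (length 5)

5


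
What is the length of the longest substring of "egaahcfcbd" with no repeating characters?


Input: "egaahcfcbd"
Sliding window (track last position of each char):
  Position 0 ('e'): window [0,0] length 1 -- new best
  Position 1 ('g'): window [0,1] length 2 -- new best
  Position 2 ('a'): window [0,2] length 3 -- new best
  Position 3 ('a'): repeat (last at 2), move window start to 3
  Position 3 ('a'): window [3,3] length 1
  Position 4 ('h'): window [3,4] length 2
  Position 5 ('c'): window [3,5] length 3
  Position 6 ('f'): window [3,6] length 4 -- new best
  Position 7 ('c'): repeat (last at 5), move window start to 6
  Position 7 ('c'): window [6,7] length 2
  Position 8 ('b'): window [6,8] length 3
  Position 9 ('d'): window [6,9] length 4
Longest substring with no repeats: "ahcf" with length 4

4


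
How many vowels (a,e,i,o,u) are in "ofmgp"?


Input: ofmgp
Checking each character:
  'o' at position 0: vowel (running total: 1)
  'f' at position 1: consonant
  'm' at position 2: consonant
  'g' at position 3: consonant
  'p' at position 4: consonant
Total vowels: 1

1


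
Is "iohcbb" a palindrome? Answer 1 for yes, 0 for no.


Input: iohcbb
Reversed: bbchoi
  Compare pos 0 ('i') with pos 5 ('b'): MISMATCH
  Compare pos 1 ('o') with pos 4 ('b'): MISMATCH
  Compare pos 2 ('h') with pos 3 ('c'): MISMATCH
Result: not a palindrome

0


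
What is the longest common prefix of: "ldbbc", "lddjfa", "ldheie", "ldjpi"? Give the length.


Words: ldbbc, lddjfa, ldheie, ldjpi
  Position 0: all 'l' => match
  Position 1: all 'd' => match
  Position 2: ('b', 'd', 'h', 'j') => mismatch, stop
LCP = "ld" (length 2)

2


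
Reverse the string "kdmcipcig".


Input: kdmcipcig
Reading characters right to left:
  Position 8: 'g'
  Position 7: 'i'
  Position 6: 'c'
  Position 5: 'p'
  Position 4: 'i'
  Position 3: 'c'
  Position 2: 'm'
  Position 1: 'd'
  Position 0: 'k'
Reversed: gicpicmdk

gicpicmdk


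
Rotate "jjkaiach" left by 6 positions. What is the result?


Input: "jjkaiach", rotate left by 6
First 6 characters: "jjkaia"
Remaining characters: "ch"
Concatenate remaining + first: "ch" + "jjkaia" = "chjjkaia"

chjjkaia


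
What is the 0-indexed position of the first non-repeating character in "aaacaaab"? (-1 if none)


Input: aaacaaab
Character frequencies:
  'a': 6
  'b': 1
  'c': 1
Scanning left to right for freq == 1:
  Position 0 ('a'): freq=6, skip
  Position 1 ('a'): freq=6, skip
  Position 2 ('a'): freq=6, skip
  Position 3 ('c'): unique! => answer = 3

3


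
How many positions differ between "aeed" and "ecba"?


Comparing "aeed" and "ecba" position by position:
  Position 0: 'a' vs 'e' => DIFFER
  Position 1: 'e' vs 'c' => DIFFER
  Position 2: 'e' vs 'b' => DIFFER
  Position 3: 'd' vs 'a' => DIFFER
Positions that differ: 4

4


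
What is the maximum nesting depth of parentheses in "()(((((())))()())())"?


Input: "()(((((())))()())())"
Tracking depth:
  Position 0 '(': depth becomes 1
  Position 1 ')': depth becomes 0
  Position 2 '(': depth becomes 1
  Position 3 '(': depth becomes 2
  Position 4 '(': depth becomes 3
  Position 5 '(': depth becomes 4
  Position 6 '(': depth becomes 5
  Position 7 '(': depth becomes 6
  Position 8 ')': depth becomes 5
  Position 9 ')': depth becomes 4
  Position 10 ')': depth becomes 3
  Position 11 ')': depth becomes 2
  Position 12 '(': depth becomes 3
  Position 13 ')': depth becomes 2
  Position 14 '(': depth becomes 3
  Position 15 ')': depth becomes 2
  Position 16 ')': depth becomes 1
  Position 17 '(': depth becomes 2
  Position 18 ')': depth becomes 1
  Position 19 ')': depth becomes 0
Maximum depth reached: 6

6


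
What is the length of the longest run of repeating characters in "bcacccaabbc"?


Input: "bcacccaabbc"
Scanning for longest run:
  Position 1 ('c'): new char, reset run to 1
  Position 2 ('a'): new char, reset run to 1
  Position 3 ('c'): new char, reset run to 1
  Position 4 ('c'): continues run of 'c', length=2
  Position 5 ('c'): continues run of 'c', length=3
  Position 6 ('a'): new char, reset run to 1
  Position 7 ('a'): continues run of 'a', length=2
  Position 8 ('b'): new char, reset run to 1
  Position 9 ('b'): continues run of 'b', length=2
  Position 10 ('c'): new char, reset run to 1
Longest run: 'c' with length 3

3


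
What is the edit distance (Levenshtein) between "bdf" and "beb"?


Computing edit distance: "bdf" -> "beb"
DP table:
           b    e    b
      0    1    2    3
  b   1    0    1    2
  d   2    1    1    2
  f   3    2    2    2
Edit distance = dp[3][3] = 2

2


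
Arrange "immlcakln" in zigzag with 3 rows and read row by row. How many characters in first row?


Zigzag "immlcakln" into 3 rows:
Placing characters:
  'i' => row 0
  'm' => row 1
  'm' => row 2
  'l' => row 1
  'c' => row 0
  'a' => row 1
  'k' => row 2
  'l' => row 1
  'n' => row 0
Rows:
  Row 0: "icn"
  Row 1: "mlal"
  Row 2: "mk"
First row length: 3

3


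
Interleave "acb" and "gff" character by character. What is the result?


Interleaving "acb" and "gff":
  Position 0: 'a' from first, 'g' from second => "ag"
  Position 1: 'c' from first, 'f' from second => "cf"
  Position 2: 'b' from first, 'f' from second => "bf"
Result: agcfbf

agcfbf


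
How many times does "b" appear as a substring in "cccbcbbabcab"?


Searching for "b" in "cccbcbbabcab"
Scanning each position:
  Position 0: "c" => no
  Position 1: "c" => no
  Position 2: "c" => no
  Position 3: "b" => MATCH
  Position 4: "c" => no
  Position 5: "b" => MATCH
  Position 6: "b" => MATCH
  Position 7: "a" => no
  Position 8: "b" => MATCH
  Position 9: "c" => no
  Position 10: "a" => no
  Position 11: "b" => MATCH
Total occurrences: 5

5


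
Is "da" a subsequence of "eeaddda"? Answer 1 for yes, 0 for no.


Check if "da" is a subsequence of "eeaddda"
Greedy scan:
  Position 0 ('e'): no match needed
  Position 1 ('e'): no match needed
  Position 2 ('a'): no match needed
  Position 3 ('d'): matches sub[0] = 'd'
  Position 4 ('d'): no match needed
  Position 5 ('d'): no match needed
  Position 6 ('a'): matches sub[1] = 'a'
All 2 characters matched => is a subsequence

1


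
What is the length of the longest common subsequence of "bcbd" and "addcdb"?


LCS of "bcbd" and "addcdb"
DP table:
           a    d    d    c    d    b
      0    0    0    0    0    0    0
  b   0    0    0    0    0    0    1
  c   0    0    0    0    1    1    1
  b   0    0    0    0    1    1    2
  d   0    0    1    1    1    2    2
LCS length = dp[4][6] = 2

2


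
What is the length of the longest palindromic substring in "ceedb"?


Input: "ceedb"
Checking substrings for palindromes:
  [1:3] "ee" (len 2) => palindrome
Longest palindromic substring: "ee" with length 2

2


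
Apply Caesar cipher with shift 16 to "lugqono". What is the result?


Caesar cipher: shift "lugqono" by 16
  'l' (pos 11) + 16 = pos 1 = 'b'
  'u' (pos 20) + 16 = pos 10 = 'k'
  'g' (pos 6) + 16 = pos 22 = 'w'
  'q' (pos 16) + 16 = pos 6 = 'g'
  'o' (pos 14) + 16 = pos 4 = 'e'
  'n' (pos 13) + 16 = pos 3 = 'd'
  'o' (pos 14) + 16 = pos 4 = 'e'
Result: bkwgede

bkwgede


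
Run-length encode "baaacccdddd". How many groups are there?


Input: baaacccdddd
Scanning for consecutive runs:
  Group 1: 'b' x 1 (positions 0-0)
  Group 2: 'a' x 3 (positions 1-3)
  Group 3: 'c' x 3 (positions 4-6)
  Group 4: 'd' x 4 (positions 7-10)
Total groups: 4

4


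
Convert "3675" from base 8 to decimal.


Input: "3675" in base 8
Positional expansion:
  Digit '3' (value 3) x 8^3 = 1536
  Digit '6' (value 6) x 8^2 = 384
  Digit '7' (value 7) x 8^1 = 56
  Digit '5' (value 5) x 8^0 = 5
Sum = 1981

1981


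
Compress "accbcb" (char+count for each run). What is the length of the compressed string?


Input: accbcb
Runs:
  'a' x 1 => "a1"
  'c' x 2 => "c2"
  'b' x 1 => "b1"
  'c' x 1 => "c1"
  'b' x 1 => "b1"
Compressed: "a1c2b1c1b1"
Compressed length: 10

10


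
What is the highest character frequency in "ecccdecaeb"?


Input: ecccdecaeb
Character counts:
  'a': 1
  'b': 1
  'c': 4
  'd': 1
  'e': 3
Maximum frequency: 4

4


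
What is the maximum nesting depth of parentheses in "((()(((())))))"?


Input: "((()(((())))))"
Tracking depth:
  Position 0 '(': depth becomes 1
  Position 1 '(': depth becomes 2
  Position 2 '(': depth becomes 3
  Position 3 ')': depth becomes 2
  Position 4 '(': depth becomes 3
  Position 5 '(': depth becomes 4
  Position 6 '(': depth becomes 5
  Position 7 '(': depth becomes 6
  Position 8 ')': depth becomes 5
  Position 9 ')': depth becomes 4
  Position 10 ')': depth becomes 3
  Position 11 ')': depth becomes 2
  Position 12 ')': depth becomes 1
  Position 13 ')': depth becomes 0
Maximum depth reached: 6

6


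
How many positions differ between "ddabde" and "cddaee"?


Comparing "ddabde" and "cddaee" position by position:
  Position 0: 'd' vs 'c' => DIFFER
  Position 1: 'd' vs 'd' => same
  Position 2: 'a' vs 'd' => DIFFER
  Position 3: 'b' vs 'a' => DIFFER
  Position 4: 'd' vs 'e' => DIFFER
  Position 5: 'e' vs 'e' => same
Positions that differ: 4

4


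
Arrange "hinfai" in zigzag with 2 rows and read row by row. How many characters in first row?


Zigzag "hinfai" into 2 rows:
Placing characters:
  'h' => row 0
  'i' => row 1
  'n' => row 0
  'f' => row 1
  'a' => row 0
  'i' => row 1
Rows:
  Row 0: "hna"
  Row 1: "ifi"
First row length: 3

3


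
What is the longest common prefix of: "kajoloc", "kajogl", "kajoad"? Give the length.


Words: kajoloc, kajogl, kajoad
  Position 0: all 'k' => match
  Position 1: all 'a' => match
  Position 2: all 'j' => match
  Position 3: all 'o' => match
  Position 4: ('l', 'g', 'a') => mismatch, stop
LCP = "kajo" (length 4)

4


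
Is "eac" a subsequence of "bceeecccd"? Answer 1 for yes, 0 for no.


Check if "eac" is a subsequence of "bceeecccd"
Greedy scan:
  Position 0 ('b'): no match needed
  Position 1 ('c'): no match needed
  Position 2 ('e'): matches sub[0] = 'e'
  Position 3 ('e'): no match needed
  Position 4 ('e'): no match needed
  Position 5 ('c'): no match needed
  Position 6 ('c'): no match needed
  Position 7 ('c'): no match needed
  Position 8 ('d'): no match needed
Only matched 1/3 characters => not a subsequence

0


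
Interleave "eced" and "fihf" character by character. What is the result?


Interleaving "eced" and "fihf":
  Position 0: 'e' from first, 'f' from second => "ef"
  Position 1: 'c' from first, 'i' from second => "ci"
  Position 2: 'e' from first, 'h' from second => "eh"
  Position 3: 'd' from first, 'f' from second => "df"
Result: efciehdf

efciehdf


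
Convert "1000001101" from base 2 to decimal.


Input: "1000001101" in base 2
Positional expansion:
  Digit '1' (value 1) x 2^9 = 512
  Digit '0' (value 0) x 2^8 = 0
  Digit '0' (value 0) x 2^7 = 0
  Digit '0' (value 0) x 2^6 = 0
  Digit '0' (value 0) x 2^5 = 0
  Digit '0' (value 0) x 2^4 = 0
  Digit '1' (value 1) x 2^3 = 8
  Digit '1' (value 1) x 2^2 = 4
  Digit '0' (value 0) x 2^1 = 0
  Digit '1' (value 1) x 2^0 = 1
Sum = 525

525


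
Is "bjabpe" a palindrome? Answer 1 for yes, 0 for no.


Input: bjabpe
Reversed: epbajb
  Compare pos 0 ('b') with pos 5 ('e'): MISMATCH
  Compare pos 1 ('j') with pos 4 ('p'): MISMATCH
  Compare pos 2 ('a') with pos 3 ('b'): MISMATCH
Result: not a palindrome

0


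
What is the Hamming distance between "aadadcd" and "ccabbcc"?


Comparing "aadadcd" and "ccabbcc" position by position:
  Position 0: 'a' vs 'c' => differ
  Position 1: 'a' vs 'c' => differ
  Position 2: 'd' vs 'a' => differ
  Position 3: 'a' vs 'b' => differ
  Position 4: 'd' vs 'b' => differ
  Position 5: 'c' vs 'c' => same
  Position 6: 'd' vs 'c' => differ
Total differences (Hamming distance): 6

6


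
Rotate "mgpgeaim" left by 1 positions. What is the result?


Input: "mgpgeaim", rotate left by 1
First 1 characters: "m"
Remaining characters: "gpgeaim"
Concatenate remaining + first: "gpgeaim" + "m" = "gpgeaimm"

gpgeaimm


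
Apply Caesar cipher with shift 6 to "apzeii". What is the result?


Caesar cipher: shift "apzeii" by 6
  'a' (pos 0) + 6 = pos 6 = 'g'
  'p' (pos 15) + 6 = pos 21 = 'v'
  'z' (pos 25) + 6 = pos 5 = 'f'
  'e' (pos 4) + 6 = pos 10 = 'k'
  'i' (pos 8) + 6 = pos 14 = 'o'
  'i' (pos 8) + 6 = pos 14 = 'o'
Result: gvfkoo

gvfkoo


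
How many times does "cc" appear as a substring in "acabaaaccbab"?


Searching for "cc" in "acabaaaccbab"
Scanning each position:
  Position 0: "ac" => no
  Position 1: "ca" => no
  Position 2: "ab" => no
  Position 3: "ba" => no
  Position 4: "aa" => no
  Position 5: "aa" => no
  Position 6: "ac" => no
  Position 7: "cc" => MATCH
  Position 8: "cb" => no
  Position 9: "ba" => no
  Position 10: "ab" => no
Total occurrences: 1

1


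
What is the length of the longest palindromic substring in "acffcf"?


Input: "acffcf"
Checking substrings for palindromes:
  [1:5] "cffc" (len 4) => palindrome
  [3:6] "fcf" (len 3) => palindrome
  [2:4] "ff" (len 2) => palindrome
Longest palindromic substring: "cffc" with length 4

4


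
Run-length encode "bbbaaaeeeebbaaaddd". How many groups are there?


Input: bbbaaaeeeebbaaaddd
Scanning for consecutive runs:
  Group 1: 'b' x 3 (positions 0-2)
  Group 2: 'a' x 3 (positions 3-5)
  Group 3: 'e' x 4 (positions 6-9)
  Group 4: 'b' x 2 (positions 10-11)
  Group 5: 'a' x 3 (positions 12-14)
  Group 6: 'd' x 3 (positions 15-17)
Total groups: 6

6


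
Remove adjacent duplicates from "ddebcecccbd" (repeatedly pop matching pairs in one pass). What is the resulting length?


Input: ddebcecccbd
Stack-based adjacent duplicate removal:
  Read 'd': push. Stack: d
  Read 'd': matches stack top 'd' => pop. Stack: (empty)
  Read 'e': push. Stack: e
  Read 'b': push. Stack: eb
  Read 'c': push. Stack: ebc
  Read 'e': push. Stack: ebce
  Read 'c': push. Stack: ebcec
  Read 'c': matches stack top 'c' => pop. Stack: ebce
  Read 'c': push. Stack: ebcec
  Read 'b': push. Stack: ebcecb
  Read 'd': push. Stack: ebcecbd
Final stack: "ebcecbd" (length 7)

7


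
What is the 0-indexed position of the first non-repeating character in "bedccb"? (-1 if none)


Input: bedccb
Character frequencies:
  'b': 2
  'c': 2
  'd': 1
  'e': 1
Scanning left to right for freq == 1:
  Position 0 ('b'): freq=2, skip
  Position 1 ('e'): unique! => answer = 1

1


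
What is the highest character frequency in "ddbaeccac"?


Input: ddbaeccac
Character counts:
  'a': 2
  'b': 1
  'c': 3
  'd': 2
  'e': 1
Maximum frequency: 3

3


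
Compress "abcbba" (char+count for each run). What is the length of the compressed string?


Input: abcbba
Runs:
  'a' x 1 => "a1"
  'b' x 1 => "b1"
  'c' x 1 => "c1"
  'b' x 2 => "b2"
  'a' x 1 => "a1"
Compressed: "a1b1c1b2a1"
Compressed length: 10

10


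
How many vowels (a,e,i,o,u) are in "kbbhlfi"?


Input: kbbhlfi
Checking each character:
  'k' at position 0: consonant
  'b' at position 1: consonant
  'b' at position 2: consonant
  'h' at position 3: consonant
  'l' at position 4: consonant
  'f' at position 5: consonant
  'i' at position 6: vowel (running total: 1)
Total vowels: 1

1


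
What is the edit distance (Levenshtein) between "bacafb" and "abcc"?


Computing edit distance: "bacafb" -> "abcc"
DP table:
           a    b    c    c
      0    1    2    3    4
  b   1    1    1    2    3
  a   2    1    2    2    3
  c   3    2    2    2    2
  a   4    3    3    3    3
  f   5    4    4    4    4
  b   6    5    4    5    5
Edit distance = dp[6][4] = 5

5


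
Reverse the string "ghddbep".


Input: ghddbep
Reading characters right to left:
  Position 6: 'p'
  Position 5: 'e'
  Position 4: 'b'
  Position 3: 'd'
  Position 2: 'd'
  Position 1: 'h'
  Position 0: 'g'
Reversed: pebddhg

pebddhg


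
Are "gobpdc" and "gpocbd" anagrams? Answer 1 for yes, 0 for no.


Strings: "gobpdc", "gpocbd"
Sorted first:  bcdgop
Sorted second: bcdgop
Sorted forms match => anagrams

1


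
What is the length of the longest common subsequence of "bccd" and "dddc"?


LCS of "bccd" and "dddc"
DP table:
           d    d    d    c
      0    0    0    0    0
  b   0    0    0    0    0
  c   0    0    0    0    1
  c   0    0    0    0    1
  d   0    1    1    1    1
LCS length = dp[4][4] = 1

1


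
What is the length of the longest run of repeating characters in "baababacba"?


Input: "baababacba"
Scanning for longest run:
  Position 1 ('a'): new char, reset run to 1
  Position 2 ('a'): continues run of 'a', length=2
  Position 3 ('b'): new char, reset run to 1
  Position 4 ('a'): new char, reset run to 1
  Position 5 ('b'): new char, reset run to 1
  Position 6 ('a'): new char, reset run to 1
  Position 7 ('c'): new char, reset run to 1
  Position 8 ('b'): new char, reset run to 1
  Position 9 ('a'): new char, reset run to 1
Longest run: 'a' with length 2

2


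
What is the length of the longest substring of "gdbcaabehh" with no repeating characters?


Input: "gdbcaabehh"
Sliding window (track last position of each char):
  Position 0 ('g'): window [0,0] length 1 -- new best
  Position 1 ('d'): window [0,1] length 2 -- new best
  Position 2 ('b'): window [0,2] length 3 -- new best
  Position 3 ('c'): window [0,3] length 4 -- new best
  Position 4 ('a'): window [0,4] length 5 -- new best
  Position 5 ('a'): repeat (last at 4), move window start to 5
  Position 5 ('a'): window [5,5] length 1
  Position 6 ('b'): window [5,6] length 2
  Position 7 ('e'): window [5,7] length 3
  Position 8 ('h'): window [5,8] length 4
  Position 9 ('h'): repeat (last at 8), move window start to 9
  Position 9 ('h'): window [9,9] length 1
Longest substring with no repeats: "gdbca" with length 5

5


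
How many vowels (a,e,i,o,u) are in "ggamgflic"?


Input: ggamgflic
Checking each character:
  'g' at position 0: consonant
  'g' at position 1: consonant
  'a' at position 2: vowel (running total: 1)
  'm' at position 3: consonant
  'g' at position 4: consonant
  'f' at position 5: consonant
  'l' at position 6: consonant
  'i' at position 7: vowel (running total: 2)
  'c' at position 8: consonant
Total vowels: 2

2


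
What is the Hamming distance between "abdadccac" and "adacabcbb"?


Comparing "abdadccac" and "adacabcbb" position by position:
  Position 0: 'a' vs 'a' => same
  Position 1: 'b' vs 'd' => differ
  Position 2: 'd' vs 'a' => differ
  Position 3: 'a' vs 'c' => differ
  Position 4: 'd' vs 'a' => differ
  Position 5: 'c' vs 'b' => differ
  Position 6: 'c' vs 'c' => same
  Position 7: 'a' vs 'b' => differ
  Position 8: 'c' vs 'b' => differ
Total differences (Hamming distance): 7

7


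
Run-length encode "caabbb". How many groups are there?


Input: caabbb
Scanning for consecutive runs:
  Group 1: 'c' x 1 (positions 0-0)
  Group 2: 'a' x 2 (positions 1-2)
  Group 3: 'b' x 3 (positions 3-5)
Total groups: 3

3


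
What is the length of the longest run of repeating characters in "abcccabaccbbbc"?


Input: "abcccabaccbbbc"
Scanning for longest run:
  Position 1 ('b'): new char, reset run to 1
  Position 2 ('c'): new char, reset run to 1
  Position 3 ('c'): continues run of 'c', length=2
  Position 4 ('c'): continues run of 'c', length=3
  Position 5 ('a'): new char, reset run to 1
  Position 6 ('b'): new char, reset run to 1
  Position 7 ('a'): new char, reset run to 1
  Position 8 ('c'): new char, reset run to 1
  Position 9 ('c'): continues run of 'c', length=2
  Position 10 ('b'): new char, reset run to 1
  Position 11 ('b'): continues run of 'b', length=2
  Position 12 ('b'): continues run of 'b', length=3
  Position 13 ('c'): new char, reset run to 1
Longest run: 'c' with length 3

3


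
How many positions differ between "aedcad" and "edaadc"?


Comparing "aedcad" and "edaadc" position by position:
  Position 0: 'a' vs 'e' => DIFFER
  Position 1: 'e' vs 'd' => DIFFER
  Position 2: 'd' vs 'a' => DIFFER
  Position 3: 'c' vs 'a' => DIFFER
  Position 4: 'a' vs 'd' => DIFFER
  Position 5: 'd' vs 'c' => DIFFER
Positions that differ: 6

6


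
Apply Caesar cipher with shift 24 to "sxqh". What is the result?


Caesar cipher: shift "sxqh" by 24
  's' (pos 18) + 24 = pos 16 = 'q'
  'x' (pos 23) + 24 = pos 21 = 'v'
  'q' (pos 16) + 24 = pos 14 = 'o'
  'h' (pos 7) + 24 = pos 5 = 'f'
Result: qvof

qvof


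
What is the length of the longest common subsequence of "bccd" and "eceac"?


LCS of "bccd" and "eceac"
DP table:
           e    c    e    a    c
      0    0    0    0    0    0
  b   0    0    0    0    0    0
  c   0    0    1    1    1    1
  c   0    0    1    1    1    2
  d   0    0    1    1    1    2
LCS length = dp[4][5] = 2

2


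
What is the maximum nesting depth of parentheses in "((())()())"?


Input: "((())()())"
Tracking depth:
  Position 0 '(': depth becomes 1
  Position 1 '(': depth becomes 2
  Position 2 '(': depth becomes 3
  Position 3 ')': depth becomes 2
  Position 4 ')': depth becomes 1
  Position 5 '(': depth becomes 2
  Position 6 ')': depth becomes 1
  Position 7 '(': depth becomes 2
  Position 8 ')': depth becomes 1
  Position 9 ')': depth becomes 0
Maximum depth reached: 3

3


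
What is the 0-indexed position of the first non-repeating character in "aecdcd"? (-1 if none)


Input: aecdcd
Character frequencies:
  'a': 1
  'c': 2
  'd': 2
  'e': 1
Scanning left to right for freq == 1:
  Position 0 ('a'): unique! => answer = 0

0


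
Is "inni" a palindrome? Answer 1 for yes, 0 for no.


Input: inni
Reversed: inni
  Compare pos 0 ('i') with pos 3 ('i'): match
  Compare pos 1 ('n') with pos 2 ('n'): match
Result: palindrome

1


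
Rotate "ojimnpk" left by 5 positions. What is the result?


Input: "ojimnpk", rotate left by 5
First 5 characters: "ojimn"
Remaining characters: "pk"
Concatenate remaining + first: "pk" + "ojimn" = "pkojimn"

pkojimn


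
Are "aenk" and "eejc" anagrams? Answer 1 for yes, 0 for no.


Strings: "aenk", "eejc"
Sorted first:  aekn
Sorted second: ceej
Differ at position 0: 'a' vs 'c' => not anagrams

0


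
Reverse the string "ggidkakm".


Input: ggidkakm
Reading characters right to left:
  Position 7: 'm'
  Position 6: 'k'
  Position 5: 'a'
  Position 4: 'k'
  Position 3: 'd'
  Position 2: 'i'
  Position 1: 'g'
  Position 0: 'g'
Reversed: mkakdigg

mkakdigg


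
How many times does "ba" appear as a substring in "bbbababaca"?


Searching for "ba" in "bbbababaca"
Scanning each position:
  Position 0: "bb" => no
  Position 1: "bb" => no
  Position 2: "ba" => MATCH
  Position 3: "ab" => no
  Position 4: "ba" => MATCH
  Position 5: "ab" => no
  Position 6: "ba" => MATCH
  Position 7: "ac" => no
  Position 8: "ca" => no
Total occurrences: 3

3


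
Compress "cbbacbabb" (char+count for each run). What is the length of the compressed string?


Input: cbbacbabb
Runs:
  'c' x 1 => "c1"
  'b' x 2 => "b2"
  'a' x 1 => "a1"
  'c' x 1 => "c1"
  'b' x 1 => "b1"
  'a' x 1 => "a1"
  'b' x 2 => "b2"
Compressed: "c1b2a1c1b1a1b2"
Compressed length: 14

14


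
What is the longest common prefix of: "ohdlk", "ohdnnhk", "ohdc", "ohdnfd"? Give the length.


Words: ohdlk, ohdnnhk, ohdc, ohdnfd
  Position 0: all 'o' => match
  Position 1: all 'h' => match
  Position 2: all 'd' => match
  Position 3: ('l', 'n', 'c', 'n') => mismatch, stop
LCP = "ohd" (length 3)

3


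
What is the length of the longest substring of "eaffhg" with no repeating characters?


Input: "eaffhg"
Sliding window (track last position of each char):
  Position 0 ('e'): window [0,0] length 1 -- new best
  Position 1 ('a'): window [0,1] length 2 -- new best
  Position 2 ('f'): window [0,2] length 3 -- new best
  Position 3 ('f'): repeat (last at 2), move window start to 3
  Position 3 ('f'): window [3,3] length 1
  Position 4 ('h'): window [3,4] length 2
  Position 5 ('g'): window [3,5] length 3
Longest substring with no repeats: "eaf" with length 3

3


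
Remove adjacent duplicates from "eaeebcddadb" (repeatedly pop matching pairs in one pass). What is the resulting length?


Input: eaeebcddadb
Stack-based adjacent duplicate removal:
  Read 'e': push. Stack: e
  Read 'a': push. Stack: ea
  Read 'e': push. Stack: eae
  Read 'e': matches stack top 'e' => pop. Stack: ea
  Read 'b': push. Stack: eab
  Read 'c': push. Stack: eabc
  Read 'd': push. Stack: eabcd
  Read 'd': matches stack top 'd' => pop. Stack: eabc
  Read 'a': push. Stack: eabca
  Read 'd': push. Stack: eabcad
  Read 'b': push. Stack: eabcadb
Final stack: "eabcadb" (length 7)

7


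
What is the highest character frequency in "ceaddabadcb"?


Input: ceaddabadcb
Character counts:
  'a': 3
  'b': 2
  'c': 2
  'd': 3
  'e': 1
Maximum frequency: 3

3


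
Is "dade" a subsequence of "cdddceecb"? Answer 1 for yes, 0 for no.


Check if "dade" is a subsequence of "cdddceecb"
Greedy scan:
  Position 0 ('c'): no match needed
  Position 1 ('d'): matches sub[0] = 'd'
  Position 2 ('d'): no match needed
  Position 3 ('d'): no match needed
  Position 4 ('c'): no match needed
  Position 5 ('e'): no match needed
  Position 6 ('e'): no match needed
  Position 7 ('c'): no match needed
  Position 8 ('b'): no match needed
Only matched 1/4 characters => not a subsequence

0


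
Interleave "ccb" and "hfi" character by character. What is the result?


Interleaving "ccb" and "hfi":
  Position 0: 'c' from first, 'h' from second => "ch"
  Position 1: 'c' from first, 'f' from second => "cf"
  Position 2: 'b' from first, 'i' from second => "bi"
Result: chcfbi

chcfbi


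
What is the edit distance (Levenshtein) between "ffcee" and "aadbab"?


Computing edit distance: "ffcee" -> "aadbab"
DP table:
           a    a    d    b    a    b
      0    1    2    3    4    5    6
  f   1    1    2    3    4    5    6
  f   2    2    2    3    4    5    6
  c   3    3    3    3    4    5    6
  e   4    4    4    4    4    5    6
  e   5    5    5    5    5    5    6
Edit distance = dp[5][6] = 6

6


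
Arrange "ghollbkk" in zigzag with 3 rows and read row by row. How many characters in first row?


Zigzag "ghollbkk" into 3 rows:
Placing characters:
  'g' => row 0
  'h' => row 1
  'o' => row 2
  'l' => row 1
  'l' => row 0
  'b' => row 1
  'k' => row 2
  'k' => row 1
Rows:
  Row 0: "gl"
  Row 1: "hlbk"
  Row 2: "ok"
First row length: 2

2


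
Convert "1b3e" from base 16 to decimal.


Input: "1b3e" in base 16
Positional expansion:
  Digit '1' (value 1) x 16^3 = 4096
  Digit 'b' (value 11) x 16^2 = 2816
  Digit '3' (value 3) x 16^1 = 48
  Digit 'e' (value 14) x 16^0 = 14
Sum = 6974

6974


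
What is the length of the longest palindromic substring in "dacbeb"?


Input: "dacbeb"
Checking substrings for palindromes:
  [3:6] "beb" (len 3) => palindrome
Longest palindromic substring: "beb" with length 3

3


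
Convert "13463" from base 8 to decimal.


Input: "13463" in base 8
Positional expansion:
  Digit '1' (value 1) x 8^4 = 4096
  Digit '3' (value 3) x 8^3 = 1536
  Digit '4' (value 4) x 8^2 = 256
  Digit '6' (value 6) x 8^1 = 48
  Digit '3' (value 3) x 8^0 = 3
Sum = 5939

5939


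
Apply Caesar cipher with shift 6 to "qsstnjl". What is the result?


Caesar cipher: shift "qsstnjl" by 6
  'q' (pos 16) + 6 = pos 22 = 'w'
  's' (pos 18) + 6 = pos 24 = 'y'
  's' (pos 18) + 6 = pos 24 = 'y'
  't' (pos 19) + 6 = pos 25 = 'z'
  'n' (pos 13) + 6 = pos 19 = 't'
  'j' (pos 9) + 6 = pos 15 = 'p'
  'l' (pos 11) + 6 = pos 17 = 'r'
Result: wyyztpr

wyyztpr


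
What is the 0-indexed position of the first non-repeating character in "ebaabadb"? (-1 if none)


Input: ebaabadb
Character frequencies:
  'a': 3
  'b': 3
  'd': 1
  'e': 1
Scanning left to right for freq == 1:
  Position 0 ('e'): unique! => answer = 0

0


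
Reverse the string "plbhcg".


Input: plbhcg
Reading characters right to left:
  Position 5: 'g'
  Position 4: 'c'
  Position 3: 'h'
  Position 2: 'b'
  Position 1: 'l'
  Position 0: 'p'
Reversed: gchblp

gchblp


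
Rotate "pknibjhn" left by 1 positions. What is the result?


Input: "pknibjhn", rotate left by 1
First 1 characters: "p"
Remaining characters: "knibjhn"
Concatenate remaining + first: "knibjhn" + "p" = "knibjhnp"

knibjhnp


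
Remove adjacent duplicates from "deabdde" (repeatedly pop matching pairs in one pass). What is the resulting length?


Input: deabdde
Stack-based adjacent duplicate removal:
  Read 'd': push. Stack: d
  Read 'e': push. Stack: de
  Read 'a': push. Stack: dea
  Read 'b': push. Stack: deab
  Read 'd': push. Stack: deabd
  Read 'd': matches stack top 'd' => pop. Stack: deab
  Read 'e': push. Stack: deabe
Final stack: "deabe" (length 5)

5


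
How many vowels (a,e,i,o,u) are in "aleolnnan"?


Input: aleolnnan
Checking each character:
  'a' at position 0: vowel (running total: 1)
  'l' at position 1: consonant
  'e' at position 2: vowel (running total: 2)
  'o' at position 3: vowel (running total: 3)
  'l' at position 4: consonant
  'n' at position 5: consonant
  'n' at position 6: consonant
  'a' at position 7: vowel (running total: 4)
  'n' at position 8: consonant
Total vowels: 4

4


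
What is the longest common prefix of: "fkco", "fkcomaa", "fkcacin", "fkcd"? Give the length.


Words: fkco, fkcomaa, fkcacin, fkcd
  Position 0: all 'f' => match
  Position 1: all 'k' => match
  Position 2: all 'c' => match
  Position 3: ('o', 'o', 'a', 'd') => mismatch, stop
LCP = "fkc" (length 3)

3


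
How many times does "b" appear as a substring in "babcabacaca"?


Searching for "b" in "babcabacaca"
Scanning each position:
  Position 0: "b" => MATCH
  Position 1: "a" => no
  Position 2: "b" => MATCH
  Position 3: "c" => no
  Position 4: "a" => no
  Position 5: "b" => MATCH
  Position 6: "a" => no
  Position 7: "c" => no
  Position 8: "a" => no
  Position 9: "c" => no
  Position 10: "a" => no
Total occurrences: 3

3


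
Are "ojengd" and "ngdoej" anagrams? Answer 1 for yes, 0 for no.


Strings: "ojengd", "ngdoej"
Sorted first:  degjno
Sorted second: degjno
Sorted forms match => anagrams

1


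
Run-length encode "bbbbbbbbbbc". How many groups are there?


Input: bbbbbbbbbbc
Scanning for consecutive runs:
  Group 1: 'b' x 10 (positions 0-9)
  Group 2: 'c' x 1 (positions 10-10)
Total groups: 2

2


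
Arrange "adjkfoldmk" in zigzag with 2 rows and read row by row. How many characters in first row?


Zigzag "adjkfoldmk" into 2 rows:
Placing characters:
  'a' => row 0
  'd' => row 1
  'j' => row 0
  'k' => row 1
  'f' => row 0
  'o' => row 1
  'l' => row 0
  'd' => row 1
  'm' => row 0
  'k' => row 1
Rows:
  Row 0: "ajflm"
  Row 1: "dkodk"
First row length: 5

5


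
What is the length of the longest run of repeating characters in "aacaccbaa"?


Input: "aacaccbaa"
Scanning for longest run:
  Position 1 ('a'): continues run of 'a', length=2
  Position 2 ('c'): new char, reset run to 1
  Position 3 ('a'): new char, reset run to 1
  Position 4 ('c'): new char, reset run to 1
  Position 5 ('c'): continues run of 'c', length=2
  Position 6 ('b'): new char, reset run to 1
  Position 7 ('a'): new char, reset run to 1
  Position 8 ('a'): continues run of 'a', length=2
Longest run: 'a' with length 2

2


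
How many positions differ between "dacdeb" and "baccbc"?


Comparing "dacdeb" and "baccbc" position by position:
  Position 0: 'd' vs 'b' => DIFFER
  Position 1: 'a' vs 'a' => same
  Position 2: 'c' vs 'c' => same
  Position 3: 'd' vs 'c' => DIFFER
  Position 4: 'e' vs 'b' => DIFFER
  Position 5: 'b' vs 'c' => DIFFER
Positions that differ: 4

4


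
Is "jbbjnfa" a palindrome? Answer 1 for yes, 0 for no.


Input: jbbjnfa
Reversed: afnjbbj
  Compare pos 0 ('j') with pos 6 ('a'): MISMATCH
  Compare pos 1 ('b') with pos 5 ('f'): MISMATCH
  Compare pos 2 ('b') with pos 4 ('n'): MISMATCH
Result: not a palindrome

0


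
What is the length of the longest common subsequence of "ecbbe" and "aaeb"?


LCS of "ecbbe" and "aaeb"
DP table:
           a    a    e    b
      0    0    0    0    0
  e   0    0    0    1    1
  c   0    0    0    1    1
  b   0    0    0    1    2
  b   0    0    0    1    2
  e   0    0    0    1    2
LCS length = dp[5][4] = 2

2


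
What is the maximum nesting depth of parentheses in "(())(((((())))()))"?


Input: "(())(((((())))()))"
Tracking depth:
  Position 0 '(': depth becomes 1
  Position 1 '(': depth becomes 2
  Position 2 ')': depth becomes 1
  Position 3 ')': depth becomes 0
  Position 4 '(': depth becomes 1
  Position 5 '(': depth becomes 2
  Position 6 '(': depth becomes 3
  Position 7 '(': depth becomes 4
  Position 8 '(': depth becomes 5
  Position 9 '(': depth becomes 6
  Position 10 ')': depth becomes 5
  Position 11 ')': depth becomes 4
  Position 12 ')': depth becomes 3
  Position 13 ')': depth becomes 2
  Position 14 '(': depth becomes 3
  Position 15 ')': depth becomes 2
  Position 16 ')': depth becomes 1
  Position 17 ')': depth becomes 0
Maximum depth reached: 6

6


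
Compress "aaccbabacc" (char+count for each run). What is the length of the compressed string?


Input: aaccbabacc
Runs:
  'a' x 2 => "a2"
  'c' x 2 => "c2"
  'b' x 1 => "b1"
  'a' x 1 => "a1"
  'b' x 1 => "b1"
  'a' x 1 => "a1"
  'c' x 2 => "c2"
Compressed: "a2c2b1a1b1a1c2"
Compressed length: 14

14


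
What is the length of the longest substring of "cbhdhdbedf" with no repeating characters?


Input: "cbhdhdbedf"
Sliding window (track last position of each char):
  Position 0 ('c'): window [0,0] length 1 -- new best
  Position 1 ('b'): window [0,1] length 2 -- new best
  Position 2 ('h'): window [0,2] length 3 -- new best
  Position 3 ('d'): window [0,3] length 4 -- new best
  Position 4 ('h'): repeat (last at 2), move window start to 3
  Position 4 ('h'): window [3,4] length 2
  Position 5 ('d'): repeat (last at 3), move window start to 4
  Position 5 ('d'): window [4,5] length 2
  Position 6 ('b'): window [4,6] length 3
  Position 7 ('e'): window [4,7] length 4
  Position 8 ('d'): repeat (last at 5), move window start to 6
  Position 8 ('d'): window [6,8] length 3
  Position 9 ('f'): window [6,9] length 4
Longest substring with no repeats: "cbhd" with length 4

4
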